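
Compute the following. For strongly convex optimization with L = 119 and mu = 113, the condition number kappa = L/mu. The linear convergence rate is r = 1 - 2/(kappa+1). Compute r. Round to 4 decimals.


Step 1: Compute the condition number.
kappa = L/mu = 119/113 = 1.0531
Step 2: Compute the convergence rate.
r = 1 - 2/(kappa + 1) = 1 - 2*mu/(L + mu) = (L - mu)/(L + mu) = 6/232 = 0.0259


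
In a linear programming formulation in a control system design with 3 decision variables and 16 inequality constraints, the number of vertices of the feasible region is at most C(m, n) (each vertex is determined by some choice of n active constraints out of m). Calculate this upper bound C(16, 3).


Each vertex corresponds to some choice of n active constraints out of m, so the number of vertices is at most C(m, n) = m! / (n!(m-n)!).
m = 16, n = 3
Numerator: 16 * 15 * 14
Denominator: 3! = 6
C(16, 3) = 560


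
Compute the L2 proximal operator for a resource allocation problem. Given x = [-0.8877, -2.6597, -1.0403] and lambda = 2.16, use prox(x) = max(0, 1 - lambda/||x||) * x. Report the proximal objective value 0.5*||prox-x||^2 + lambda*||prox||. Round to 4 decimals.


Step 1: Compute ||x||.
||x|| = 2.9907
Step 2: Compute scaling factor.
scale = max(0, 1 - 2.16/2.9907) = 0.2778
Step 3: prox(x) = [-0.2466, -0.7388, -0.289]
||prox(x)|| = 0.8307
Step 4: Proximal objective.
0.5*||prox-x||^2 = 2.3328
lambda*||prox|| = 1.7943
Total = 4.1271


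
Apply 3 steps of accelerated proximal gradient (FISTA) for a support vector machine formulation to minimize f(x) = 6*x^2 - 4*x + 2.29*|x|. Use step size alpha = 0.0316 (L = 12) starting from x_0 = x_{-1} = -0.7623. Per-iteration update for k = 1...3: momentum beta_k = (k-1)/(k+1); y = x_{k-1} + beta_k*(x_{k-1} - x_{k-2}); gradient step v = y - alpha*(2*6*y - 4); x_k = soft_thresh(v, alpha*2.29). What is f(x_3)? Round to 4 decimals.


FISTA on f(x) = 6*x^2 - 4*x + 2.29*|x|
L = 12, alpha = 0.0316
Iteration 1: beta = 0.0, y = -0.7623 + 0.0*(-0.7623 + 0.7623) = -0.7623
  grad(y) = -13.1476, v = y - alpha*grad = -0.3468
  prox(v) = soft_thresh(-0.3468, 0.0724) = -0.2745
Iteration 2: beta = 0.3333, y = -0.2745 + 0.3333*(-0.2745 + 0.7623) = -0.1119
  grad(y) = -5.3423, v = y - alpha*grad = 0.057
  prox(v) = soft_thresh(0.057, 0.0724) = 0.0
Iteration 3: beta = 0.5, y = 0.0 + 0.5*(0.0 + 0.2745) = 0.1372
  grad(y) = -2.3532, v = y - alpha*grad = 0.2116
  prox(v) = soft_thresh(0.2116, 0.0724) = 0.1392
f(x_3) = 6*0.1392^2 - 4*0.1392 + 2.29*|0.1392| = -0.1218


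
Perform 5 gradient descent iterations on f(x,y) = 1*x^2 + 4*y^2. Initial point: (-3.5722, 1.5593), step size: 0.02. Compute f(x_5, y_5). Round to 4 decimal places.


Gradient descent on f(x,y) = 1*x^2 + 4*y^2.
Starting point: (-3.5722, 1.5593), alpha = 0.02
Step 1: grad_x = 2*1*-3.5722 = -7.1444, grad_y = 2*4*1.5593 = 12.4744
  x_1 = -3.5722 - 0.02*-7.1444 = -3.4293
  y_1 = 1.5593 - 0.02*12.4744 = 1.3098
Step 2: grad_x = 2*1*-3.4293 = -6.8586, grad_y = 2*4*1.3098 = 10.4785
  x_2 = -3.4293 - 0.02*-6.8586 = -3.2921
  y_2 = 1.3098 - 0.02*10.4785 = 1.1002
Step 3: grad_x = 2*1*-3.2921 = -6.5843, grad_y = 2*4*1.1002 = 8.8019
  x_3 = -3.2921 - 0.02*-6.5843 = -3.1605
  y_3 = 1.1002 - 0.02*8.8019 = 0.9242
Step 4: grad_x = 2*1*-3.1605 = -6.3209, grad_y = 2*4*0.9242 = 7.3936
  x_4 = -3.1605 - 0.02*-6.3209 = -3.034
  y_4 = 0.9242 - 0.02*7.3936 = 0.7763
Step 5: grad_x = 2*1*-3.034 = -6.0681, grad_y = 2*4*0.7763 = 6.2106
  x_5 = -3.034 - 0.02*-6.0681 = -2.9127
  y_5 = 0.7763 - 0.02*6.2106 = 0.6521
f(-2.9127, 0.6521) = 1*(-2.9127)^2 + 4*0.6521^2 = 10.1847


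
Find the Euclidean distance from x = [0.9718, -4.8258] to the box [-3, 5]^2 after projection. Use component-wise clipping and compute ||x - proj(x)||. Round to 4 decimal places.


Project each component onto [-3, 5].
clip(0.9718) = 0.9718, clip(-4.8258) = -3.0
Projection = [0.9718, -3.0]
Squared diffs: [0.0, 3.3335]
Distance = sqrt(3.3335) = 1.8258


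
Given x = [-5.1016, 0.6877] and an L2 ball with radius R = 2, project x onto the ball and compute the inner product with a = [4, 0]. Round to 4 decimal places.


Step 1: Compute ||x|| (intermediates to 6 decimals).
||x|| = sqrt((-5.1016)^2 + 0.6877^2) = 5.147743
Step 2: Project.
Since ||x|| > R, scale = R/||x|| = 2/5.147743 = 0.38852, proj(x) = scale * x
proj(x) = [-1.982074, 0.267185]
Step 3: Dot product.
a^T * proj(x) = 4*(-1.982074) + 0*0.267185 = -7.9283


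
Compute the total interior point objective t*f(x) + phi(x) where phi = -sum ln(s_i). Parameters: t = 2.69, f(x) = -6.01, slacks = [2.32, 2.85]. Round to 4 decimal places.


Step 1: Compute log-barrier.
ln values: [0.8416, 1.0473]
phi = -(0.8416 + 1.0473) = -1.8889
Step 2: Compute augmented objective.
t*f(x) = 2.69*-6.01 = -16.1669
Total = -16.1669 - 1.8889 = -18.0558


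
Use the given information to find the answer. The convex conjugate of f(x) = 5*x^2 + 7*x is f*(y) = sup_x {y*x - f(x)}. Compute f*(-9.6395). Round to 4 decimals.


f*(y) = sup_x {y*x - a*x^2 - b*x} = sup_x {(y-b)*x - a*x^2}
FOC: (y - b) - 2a*x = 0 => x* = (y - b)/(2a)
x* = (-9.6395 - 7)/(2*5) = -1.664
f*(-9.6395) = (y-b)^2/(4a) = (-9.6395 - 7)^2/(4*5)
= 276.873/20 = 13.8436


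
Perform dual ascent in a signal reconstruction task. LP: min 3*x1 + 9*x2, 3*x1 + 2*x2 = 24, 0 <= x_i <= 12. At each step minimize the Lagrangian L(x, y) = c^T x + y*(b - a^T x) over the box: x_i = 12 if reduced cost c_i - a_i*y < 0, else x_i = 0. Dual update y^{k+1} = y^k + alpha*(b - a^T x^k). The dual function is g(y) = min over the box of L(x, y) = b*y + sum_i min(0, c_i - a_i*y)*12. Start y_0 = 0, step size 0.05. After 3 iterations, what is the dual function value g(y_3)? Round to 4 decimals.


Dual ascent for LP: min 3*x1 + 9*x2, 3*x1 + 2*x2 = 24, 0 <= x_i <= 12
Step 1: y^k = 0.0, reduced costs: (3.0, 9.0)
  x^k = (0.0, 0.0), subgradient = b - a^T x = 24.0
  y^{k+1} = 0.0 + 0.05*24.0 = 1.2
Step 2: y^k = 1.2, reduced costs: (-0.6, 6.6)
  x^k = (12.0, 0.0), subgradient = b - a^T x = -12.0
  y^{k+1} = 1.2 + 0.05*-12.0 = 0.6
Step 3: y^k = 0.6, reduced costs: (1.2, 7.8)
  x^k = (0.0, 0.0), subgradient = b - a^T x = 24.0
  y^{k+1} = 0.6 + 0.05*24.0 = 1.8
Dual objective at y_3 = 1.8: reduced costs (-2.4, 5.4), box minimizer x = (12.0, 0.0)
g(y_3) = b*y + (c1 - a1*y)*x1 + (c2 - a2*y)*x2 = 24*1.8 + (-2.4)*12.0 + 5.4*0.0 = 43.2 - 28.8 + 0.0 = 14.4


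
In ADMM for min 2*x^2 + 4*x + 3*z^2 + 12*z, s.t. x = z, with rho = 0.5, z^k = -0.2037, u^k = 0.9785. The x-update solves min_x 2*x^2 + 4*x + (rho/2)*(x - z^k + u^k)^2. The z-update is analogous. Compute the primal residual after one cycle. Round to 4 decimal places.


ADMM iteration with rho = 0.5, z^k = -0.2037, u^k = 0.9785
Step 1: x-update.
Minimize 2*x^2 + 4*x + (0.5/2)*(x + 0.2037 + 0.9785)^2
FOC: (2*2 + 0.5)*x = -4 + 0.5*(-0.2037 - 0.9785)
x^{k+1} = -1.0202
Step 2: z-update.
Minimize 3*z^2 + 12*z + (0.5/2)*(-1.0202 - z + 0.9785)^2
FOC: (2*3 + 0.5)*z = -12 + 0.5*(-1.0202 + 0.9785)
z^{k+1} = -1.8494
Step 3: u-update.
u^{k+1} = 0.9785 - 1.0202 + 1.8494 = 1.8076
Step 4: Primal residual = |-1.0202 + 1.8494| = 0.8291


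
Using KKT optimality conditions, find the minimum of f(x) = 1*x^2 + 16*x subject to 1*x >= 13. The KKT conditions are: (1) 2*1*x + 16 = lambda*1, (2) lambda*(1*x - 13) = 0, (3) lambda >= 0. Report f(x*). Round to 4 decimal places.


Step 1: Try lambda = 0 (constraint inactive).
x_unc = -16/(2*1) = -8.0
Check: 1*-8.0 = -8.0 < 13 -- violated!
Step 2: Constraint must be active: 1*x = 13
x* = 13/1 = 13.0
lambda = (2*1*13.0 + 16)/1 = 42.0
Step 3: Compute optimal value.
f(x*) = 1*13.0^2 + 16*13.0 = 377.0


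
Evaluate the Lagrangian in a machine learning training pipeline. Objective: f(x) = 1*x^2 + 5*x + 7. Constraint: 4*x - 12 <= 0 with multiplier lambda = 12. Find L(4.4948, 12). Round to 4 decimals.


Step 1: Evaluate f(x).
f(4.4948) = 1*4.4948^2 + 5*4.4948 + 7 = 49.6772
Step 2: Evaluate g(x).
g(4.4948) = 4*4.4948 - 12 = 5.9792
Step 3: Compute Lagrangian.
L = 49.6772 + 12*5.9792 = 121.4276


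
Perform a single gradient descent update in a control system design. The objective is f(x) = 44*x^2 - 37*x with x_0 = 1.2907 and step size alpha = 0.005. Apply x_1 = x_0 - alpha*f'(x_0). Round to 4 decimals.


We compute the gradient at x_0 and apply the update.
f'(x) = 88*x - 37
f'(1.2907) = 88*1.2907 - 37 = 76.5816
x_1 = 1.2907 - 0.005*76.5816 = 0.9078


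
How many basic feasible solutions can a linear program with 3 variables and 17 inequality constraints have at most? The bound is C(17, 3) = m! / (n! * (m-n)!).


Each vertex corresponds to some choice of n active constraints out of m, so the number of vertices is at most C(m, n) = m! / (n!(m-n)!).
m = 17, n = 3
Numerator: 17 * 16 * 15
Denominator: 3! = 6
C(17, 3) = 680


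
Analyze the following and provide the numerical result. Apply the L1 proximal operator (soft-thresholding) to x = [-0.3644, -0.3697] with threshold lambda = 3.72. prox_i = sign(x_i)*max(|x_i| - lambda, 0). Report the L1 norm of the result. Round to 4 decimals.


Soft-thresholding with lambda = 3.72:
prox(-0.3644) = sign(-0.3644)*max(|-0.3644| - 3.72, 0) = 0.0
prox(-0.3697) = sign(-0.3697)*max(|-0.3697| - 3.72, 0) = 0.0
prox(x) = [0.0, 0.0]
||prox(x)||_1 = 0.0 + 0.0 = 0.0


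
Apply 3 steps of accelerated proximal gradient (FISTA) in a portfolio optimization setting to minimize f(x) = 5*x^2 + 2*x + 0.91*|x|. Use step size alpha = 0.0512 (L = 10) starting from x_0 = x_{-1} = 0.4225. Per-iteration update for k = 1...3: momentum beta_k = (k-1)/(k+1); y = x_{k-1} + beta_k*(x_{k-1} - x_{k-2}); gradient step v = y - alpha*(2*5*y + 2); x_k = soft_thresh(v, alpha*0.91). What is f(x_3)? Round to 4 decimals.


FISTA on f(x) = 5*x^2 + 2*x + 0.91*|x|
L = 10, alpha = 0.0512
Iteration 1: beta = 0.0, y = 0.4225 + 0.0*(0.4225 - 0.4225) = 0.4225
  grad(y) = 6.225, v = y - alpha*grad = 0.1038
  prox(v) = soft_thresh(0.1038, 0.0466) = 0.0572
Iteration 2: beta = 0.3333, y = 0.0572 + 0.3333*(0.0572 - 0.4225) = -0.0646
  grad(y) = 1.3542, v = y - alpha*grad = -0.1339
  prox(v) = soft_thresh(-0.1339, 0.0466) = -0.0873
Iteration 3: beta = 0.5, y = -0.0873 + 0.5*(-0.0873 - 0.0572) = -0.1596
  grad(y) = 0.4042, v = y - alpha*grad = -0.1803
  prox(v) = soft_thresh(-0.1803, 0.0466) = -0.1337
f(x_3) = 5*(-0.1337)^2 + 2*(-0.1337) + 0.91*|-0.1337| = -0.0564


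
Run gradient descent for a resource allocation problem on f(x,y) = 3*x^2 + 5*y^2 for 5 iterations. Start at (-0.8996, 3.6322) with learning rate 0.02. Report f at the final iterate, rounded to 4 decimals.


Gradient descent on f(x,y) = 3*x^2 + 5*y^2.
Starting point: (-0.8996, 3.6322), alpha = 0.02
Step 1: grad_x = 2*3*-0.8996 = -5.3976, grad_y = 2*5*3.6322 = 36.322
  x_1 = -0.8996 - 0.02*-5.3976 = -0.7916
  y_1 = 3.6322 - 0.02*36.322 = 2.9058
Step 2: grad_x = 2*3*-0.7916 = -4.7499, grad_y = 2*5*2.9058 = 29.0576
  x_2 = -0.7916 - 0.02*-4.7499 = -0.6967
  y_2 = 2.9058 - 0.02*29.0576 = 2.3246
Step 3: grad_x = 2*3*-0.6967 = -4.1799, grad_y = 2*5*2.3246 = 23.2461
  x_3 = -0.6967 - 0.02*-4.1799 = -0.6131
  y_3 = 2.3246 - 0.02*23.2461 = 1.8597
Step 4: grad_x = 2*3*-0.6131 = -3.6783, grad_y = 2*5*1.8597 = 18.5969
  x_4 = -0.6131 - 0.02*-3.6783 = -0.5395
  y_4 = 1.8597 - 0.02*18.5969 = 1.4877
Step 5: grad_x = 2*3*-0.5395 = -3.2369, grad_y = 2*5*1.4877 = 14.8775
  x_5 = -0.5395 - 0.02*-3.2369 = -0.4747
  y_5 = 1.4877 - 0.02*14.8775 = 1.1902
f(-0.4747, 1.1902) = 3*(-0.4747)^2 + 5*1.1902^2 = 7.759


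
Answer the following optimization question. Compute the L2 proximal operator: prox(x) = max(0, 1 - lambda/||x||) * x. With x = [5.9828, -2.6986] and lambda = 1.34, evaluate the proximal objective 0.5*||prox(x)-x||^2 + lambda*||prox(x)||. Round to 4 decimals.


Step 1: Compute ||x||.
||x|| = 6.5633
Step 2: Compute scaling factor.
scale = max(0, 1 - 1.34/6.5633) = 0.7958
Step 3: prox(x) = [4.7613, -2.1476]
||prox(x)|| = 5.2233
Step 4: Proximal objective.
0.5*||prox-x||^2 = 0.8978
lambda*||prox|| = 6.9992
Total = 7.897


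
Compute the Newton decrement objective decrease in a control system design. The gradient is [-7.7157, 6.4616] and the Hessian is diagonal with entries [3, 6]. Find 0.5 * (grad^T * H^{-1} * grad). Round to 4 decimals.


Step 1: H is diagonal, so H^(-1) * g = [-2.5719, 1.0769].
Step 2: g^T H^(-1) g = sum_i g_i^2 / H_ii
  = (-7.7157)^2/3 + (6.4616)^2/6
  = 19.844 + 6.9587 = 26.8027
Step 3: Objective decrease = 0.5 * g^T H^(-1) g = 13.4014


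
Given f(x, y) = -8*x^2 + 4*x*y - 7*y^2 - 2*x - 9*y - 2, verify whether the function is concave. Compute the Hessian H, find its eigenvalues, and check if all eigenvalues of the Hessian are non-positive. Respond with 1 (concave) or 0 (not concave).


The Hessian of f(x,y) = -8*x^2 + 4*x*y - 7*y^2 - 2*x - 9*y - 2 is:
H = [[-16, 4], [4, -14]]
Trace = -16 - 14 = -30
Determinant = -16*-14 - (4)^2 = 208
Discriminant = (-30)^2 - 4*208 = 68.0
Eigenvalues: lambda_1 = -19.1231, lambda_2 = -10.8769
The function is concave.

1


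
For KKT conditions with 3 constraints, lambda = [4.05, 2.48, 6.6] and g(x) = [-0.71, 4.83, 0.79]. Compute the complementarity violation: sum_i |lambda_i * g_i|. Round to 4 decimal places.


KKT complementary slackness check:
lambda_1 * g_1 = 4.05 * -0.71 = -2.8755
lambda_2 * g_2 = 2.48 * 4.83 = 11.9784
lambda_3 * g_3 = 6.6 * 0.79 = 5.214
Total violation = 2.8755 + 11.9784 + 5.214 = 20.0679


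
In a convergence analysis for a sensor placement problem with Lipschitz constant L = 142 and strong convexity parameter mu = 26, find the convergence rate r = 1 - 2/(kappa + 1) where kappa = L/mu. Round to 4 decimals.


Step 1: Compute the condition number.
kappa = L/mu = 142/26 = 5.4615
Step 2: Compute the convergence rate.
r = 1 - 2/(kappa + 1) = 1 - 2*mu/(L + mu) = (L - mu)/(L + mu) = 116/168 = 0.6905


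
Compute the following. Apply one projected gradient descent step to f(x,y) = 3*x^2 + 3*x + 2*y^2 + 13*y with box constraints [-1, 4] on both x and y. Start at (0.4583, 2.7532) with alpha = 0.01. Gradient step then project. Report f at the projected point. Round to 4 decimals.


Step 1: Compute gradient at (0.4583, 2.7532).
grad_x = 2*3*0.4583 + 3 = 5.7498
grad_y = 2*2*2.7532 + 13 = 24.0128
Step 2: Gradient step.
x_raw = 0.4583 - 0.01*5.7498 = 0.4008
y_raw = 2.7532 - 0.01*24.0128 = 2.5131
Step 3: Project onto [-1, 4].
x_proj = clip(0.4008) = 0.4008
y_proj = clip(2.5131) = 2.5131
Step 4: Evaluate f.
f(0.4008, 2.5131) = 46.9853


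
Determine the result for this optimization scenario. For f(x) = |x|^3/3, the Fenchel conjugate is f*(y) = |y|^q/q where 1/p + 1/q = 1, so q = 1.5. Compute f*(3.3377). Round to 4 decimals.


The conjugate exponent q satisfies 1/p + 1/q = 1.
p = 3, so q = 3/(3 - 1) = 1.5
|y|^q = 3.3377^1.5 = 6.0978
f*(3.3377) = 6.0978 / 1.5 = 4.0652


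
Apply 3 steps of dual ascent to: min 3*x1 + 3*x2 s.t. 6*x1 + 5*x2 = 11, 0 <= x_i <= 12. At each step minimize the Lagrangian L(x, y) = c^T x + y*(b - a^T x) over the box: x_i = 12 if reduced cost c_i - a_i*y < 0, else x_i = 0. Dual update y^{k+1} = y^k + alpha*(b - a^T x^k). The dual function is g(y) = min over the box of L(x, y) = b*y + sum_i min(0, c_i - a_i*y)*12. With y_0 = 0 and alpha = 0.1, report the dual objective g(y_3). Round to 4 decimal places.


Dual ascent for LP: min 3*x1 + 3*x2, 6*x1 + 5*x2 = 11, 0 <= x_i <= 12
Step 1: y^k = 0.0, reduced costs: (3.0, 3.0)
  x^k = (0.0, 0.0), subgradient = b - a^T x = 11.0
  y^{k+1} = 0.0 + 0.1*11.0 = 1.1
Step 2: y^k = 1.1, reduced costs: (-3.6, -2.5)
  x^k = (12.0, 12.0), subgradient = b - a^T x = -121.0
  y^{k+1} = 1.1 + 0.1*-121.0 = -11.0
Step 3: y^k = -11.0, reduced costs: (69.0, 58.0)
  x^k = (0.0, 0.0), subgradient = b - a^T x = 11.0
  y^{k+1} = -11.0 + 0.1*11.0 = -9.9
Dual objective at y_3 = -9.9: reduced costs (62.4, 52.5), box minimizer x = (0.0, 0.0)
g(y_3) = b*y + (c1 - a1*y)*x1 + (c2 - a2*y)*x2 = 11*(-9.9) + 62.4*0.0 + 52.5*0.0 = -108.9 + 0.0 + 0.0 = -108.9


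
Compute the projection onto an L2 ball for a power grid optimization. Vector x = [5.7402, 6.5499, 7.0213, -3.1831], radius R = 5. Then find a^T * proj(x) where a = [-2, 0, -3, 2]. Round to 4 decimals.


Step 1: Compute ||x|| (intermediates to 6 decimals).
||x|| = sqrt(5.7402^2 + 6.5499^2 + 7.0213^2 + (-3.1831)^2) = 11.631073
Step 2: Project.
Since ||x|| > R, scale = R/||x|| = 5/11.631073 = 0.429883, proj(x) = scale * x
proj(x) = [2.467614, 2.815691, 3.018338, -1.368361]
Step 3: Dot product.
a^T * proj(x) = -2*2.467614 + 0*2.815691 - 3*3.018338 + 2*(-1.368361) = -16.727


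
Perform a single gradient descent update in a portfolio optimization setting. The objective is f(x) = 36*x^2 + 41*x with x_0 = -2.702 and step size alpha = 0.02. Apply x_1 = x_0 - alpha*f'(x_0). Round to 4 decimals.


We compute the gradient at x_0 and apply the update.
f'(x) = 72*x + 41
f'(-2.702) = 72*-2.702 + 41 = -153.544
x_1 = -2.702 - 0.02*-153.544 = 0.3689


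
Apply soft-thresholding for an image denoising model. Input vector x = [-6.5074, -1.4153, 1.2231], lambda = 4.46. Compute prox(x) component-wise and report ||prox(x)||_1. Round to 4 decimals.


Soft-thresholding with lambda = 4.46:
prox(-6.5074) = sign(-6.5074)*max(|-6.5074| - 4.46, 0) = -2.0474
prox(-1.4153) = sign(-1.4153)*max(|-1.4153| - 4.46, 0) = 0.0
prox(1.2231) = sign(1.2231)*max(|1.2231| - 4.46, 0) = 0.0
prox(x) = [-2.0474, 0.0, 0.0]
||prox(x)||_1 = 2.0474 + 0.0 + 0.0 = 2.0474


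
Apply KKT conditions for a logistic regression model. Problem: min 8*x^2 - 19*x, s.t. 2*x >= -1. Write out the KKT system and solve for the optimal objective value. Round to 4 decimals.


Step 1: Try lambda = 0 (constraint inactive).
Stationarity: 2*8*x - 19 = 0
x* = 19/(2*8) = 1.1875
Check constraint: 2*1.1875 = 2.375 >= -1 -- satisfied.
Step 2: Compute optimal value.
f(x*) = 8*1.1875^2 - 19*1.1875 = -11.2813


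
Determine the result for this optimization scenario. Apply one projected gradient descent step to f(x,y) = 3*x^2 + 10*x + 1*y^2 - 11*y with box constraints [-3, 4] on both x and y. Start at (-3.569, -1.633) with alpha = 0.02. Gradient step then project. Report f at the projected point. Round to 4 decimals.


Step 1: Compute gradient at (-3.569, -1.633).
grad_x = 2*3*-3.569 + 10 = -11.414
grad_y = 2*1*-1.633 - 11 = -14.266
Step 2: Gradient step.
x_raw = -3.569 - 0.02*-11.414 = -3.3407
y_raw = -1.633 - 0.02*-14.266 = -1.3477
Step 3: Project onto [-3, 4].
x_proj = clip(-3.3407) = -3.0
y_proj = clip(-1.3477) = -1.3477
Step 4: Evaluate f.
f(-3.0, -1.3477) = 13.6407


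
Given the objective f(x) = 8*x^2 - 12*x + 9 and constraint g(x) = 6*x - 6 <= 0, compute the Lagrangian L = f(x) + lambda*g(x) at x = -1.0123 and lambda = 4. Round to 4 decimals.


Step 1: Evaluate f(x).
f(-1.0123) = 8*(-1.0123)^2 - 12*(-1.0123) + 9 = 29.3456
Step 2: Evaluate g(x).
g(-1.0123) = 6*-1.0123 - 6 = -12.0738
Step 3: Compute Lagrangian.
L = 29.3456 + 4*-12.0738 = -18.9496


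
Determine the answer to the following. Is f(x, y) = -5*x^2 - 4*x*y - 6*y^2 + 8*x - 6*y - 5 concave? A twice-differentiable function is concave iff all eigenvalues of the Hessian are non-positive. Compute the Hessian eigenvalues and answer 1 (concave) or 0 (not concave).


The Hessian of f(x,y) = -5*x^2 - 4*x*y - 6*y^2 + 8*x - 6*y - 5 is:
H = [[-10, -4], [-4, -12]]
Trace = -10 - 12 = -22
Determinant = -10*-12 - (-4)^2 = 104
Discriminant = (-22)^2 - 4*104 = 68.0
Eigenvalues: lambda_1 = -15.1231, lambda_2 = -6.8769
The function is concave.

1


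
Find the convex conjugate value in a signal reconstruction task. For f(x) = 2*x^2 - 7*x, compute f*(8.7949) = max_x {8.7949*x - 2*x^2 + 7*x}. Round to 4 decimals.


f*(y) = sup_x {y*x - a*x^2 - b*x} = sup_x {(y-b)*x - a*x^2}
FOC: (y - b) - 2a*x = 0 => x* = (y - b)/(2a)
x* = (8.7949 + 7)/(2*2) = 3.9487
f*(8.7949) = (y-b)^2/(4a) = (8.7949 + 7)^2/(4*2)
= 249.4789/8 = 31.1849


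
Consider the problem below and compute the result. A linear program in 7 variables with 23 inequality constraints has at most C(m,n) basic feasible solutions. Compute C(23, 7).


Each vertex corresponds to some choice of n active constraints out of m, so the number of vertices is at most C(m, n) = m! / (n!(m-n)!).
m = 23, n = 7
Numerator: 23 * 22 * 21 * 20 * 19 * 18 * 17
Denominator: 7! = 5040
C(23, 7) = 245157


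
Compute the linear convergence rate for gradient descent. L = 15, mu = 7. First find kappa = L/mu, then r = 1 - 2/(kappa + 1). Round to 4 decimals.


Step 1: Compute the condition number.
kappa = L/mu = 15/7 = 2.1429
Step 2: Compute the convergence rate.
r = 1 - 2/(kappa + 1) = 1 - 2*mu/(L + mu) = (L - mu)/(L + mu) = 8/22 = 0.3636


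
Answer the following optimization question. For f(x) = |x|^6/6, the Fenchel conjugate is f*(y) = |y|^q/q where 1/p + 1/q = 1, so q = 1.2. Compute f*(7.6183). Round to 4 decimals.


The conjugate exponent q satisfies 1/p + 1/q = 1.
p = 6, so q = 6/(6 - 1) = 1.2
|y|^q = 7.6183^1.2 = 11.4348
f*(7.6183) = 11.4348 / 1.2 = 9.529


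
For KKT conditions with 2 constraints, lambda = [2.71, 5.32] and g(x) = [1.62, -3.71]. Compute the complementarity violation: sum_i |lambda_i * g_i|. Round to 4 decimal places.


KKT complementary slackness check:
lambda_1 * g_1 = 2.71 * 1.62 = 4.3902
lambda_2 * g_2 = 5.32 * -3.71 = -19.7372
Total violation = 4.3902 + 19.7372 = 24.1274


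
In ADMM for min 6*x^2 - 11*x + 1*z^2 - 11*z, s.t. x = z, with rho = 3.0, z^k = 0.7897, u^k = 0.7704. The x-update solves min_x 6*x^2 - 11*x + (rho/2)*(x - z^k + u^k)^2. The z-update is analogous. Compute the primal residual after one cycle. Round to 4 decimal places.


ADMM iteration with rho = 3.0, z^k = 0.7897, u^k = 0.7704
Step 1: x-update.
Minimize 6*x^2 - 11*x + (3.0/2)*(x - 0.7897 + 0.7704)^2
FOC: (2*6 + 3.0)*x = 11 + 3.0*(0.7897 - 0.7704)
x^{k+1} = 0.7372
Step 2: z-update.
Minimize 1*z^2 - 11*z + (3.0/2)*(0.7372 - z + 0.7704)^2
FOC: (2*1 + 3.0)*z = 11 + 3.0*(0.7372 + 0.7704)
z^{k+1} = 3.1046
Step 3: u-update.
u^{k+1} = 0.7704 + 0.7372 - 3.1046 = -1.597
Step 4: Primal residual = |0.7372 - 3.1046| = 2.3674


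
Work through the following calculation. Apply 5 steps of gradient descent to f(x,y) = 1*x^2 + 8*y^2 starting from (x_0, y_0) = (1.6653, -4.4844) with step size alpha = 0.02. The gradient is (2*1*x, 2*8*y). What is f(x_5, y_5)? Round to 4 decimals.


Gradient descent on f(x,y) = 1*x^2 + 8*y^2.
Starting point: (1.6653, -4.4844), alpha = 0.02
Step 1: grad_x = 2*1*1.6653 = 3.3306, grad_y = 2*8*-4.4844 = -71.7504
  x_1 = 1.6653 - 0.02*3.3306 = 1.5987
  y_1 = -4.4844 - 0.02*-71.7504 = -3.0494
Step 2: grad_x = 2*1*1.5987 = 3.1974, grad_y = 2*8*-3.0494 = -48.7903
  x_2 = 1.5987 - 0.02*3.1974 = 1.5347
  y_2 = -3.0494 - 0.02*-48.7903 = -2.0736
Step 3: grad_x = 2*1*1.5347 = 3.0695, grad_y = 2*8*-2.0736 = -33.1774
  x_3 = 1.5347 - 0.02*3.0695 = 1.4734
  y_3 = -2.0736 - 0.02*-33.1774 = -1.41
Step 4: grad_x = 2*1*1.4734 = 2.9467, grad_y = 2*8*-1.41 = -22.5606
  x_4 = 1.4734 - 0.02*2.9467 = 1.4144
  y_4 = -1.41 - 0.02*-22.5606 = -0.9588
Step 5: grad_x = 2*1*1.4144 = 2.8288, grad_y = 2*8*-0.9588 = -15.3412
  x_5 = 1.4144 - 0.02*2.8288 = 1.3578
  y_5 = -0.9588 - 0.02*-15.3412 = -0.652
f(1.3578, -0.652) = 1*1.3578^2 + 8*(-0.652)^2 = 5.2446


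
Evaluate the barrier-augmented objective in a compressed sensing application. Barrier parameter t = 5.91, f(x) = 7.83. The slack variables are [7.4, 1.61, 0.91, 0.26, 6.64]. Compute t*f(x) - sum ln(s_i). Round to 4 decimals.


Step 1: Compute log-barrier.
ln values: [2.0015, 0.4762, -0.0943, -1.3471, 1.8931]
phi = -(2.0015 + 0.4762 - 0.0943 - 1.3471 + 1.8931) = -2.9294
Step 2: Compute augmented objective.
t*f(x) = 5.91*7.83 = 46.2753
Total = 46.2753 - 2.9294 = 43.3459


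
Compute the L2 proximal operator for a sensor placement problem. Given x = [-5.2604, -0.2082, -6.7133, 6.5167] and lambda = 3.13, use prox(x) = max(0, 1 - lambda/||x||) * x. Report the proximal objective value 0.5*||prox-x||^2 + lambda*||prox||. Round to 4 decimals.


Step 1: Compute ||x||.
||x|| = 10.7355
Step 2: Compute scaling factor.
scale = max(0, 1 - 3.13/10.7355) = 0.7084
Step 3: prox(x) = [-3.7267, -0.1475, -4.756, 4.6167]
||prox(x)|| = 7.6055
Step 4: Proximal objective.
0.5*||prox-x||^2 = 4.8985
lambda*||prox|| = 23.8052
Total = 28.7037


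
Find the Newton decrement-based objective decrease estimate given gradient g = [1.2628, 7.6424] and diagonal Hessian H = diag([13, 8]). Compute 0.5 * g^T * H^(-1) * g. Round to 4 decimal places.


Step 1: H is diagonal, so H^(-1) * g = [0.0971, 0.9553].
Step 2: g^T H^(-1) g = sum_i g_i^2 / H_ii
  = (1.2628)^2/13 + (7.6424)^2/8
  = 0.1227 + 7.3008 = 7.4235
Step 3: Objective decrease = 0.5 * g^T H^(-1) g = 3.7117


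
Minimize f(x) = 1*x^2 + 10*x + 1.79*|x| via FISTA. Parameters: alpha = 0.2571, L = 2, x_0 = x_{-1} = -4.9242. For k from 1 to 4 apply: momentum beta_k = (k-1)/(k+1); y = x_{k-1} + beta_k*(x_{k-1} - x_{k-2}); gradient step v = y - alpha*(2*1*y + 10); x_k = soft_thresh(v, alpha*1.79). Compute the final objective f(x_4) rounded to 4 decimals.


FISTA on f(x) = 1*x^2 + 10*x + 1.79*|x|
L = 2, alpha = 0.2571
Iteration 1: beta = 0.0, y = -4.9242 + 0.0*(-4.9242 + 4.9242) = -4.9242
  grad(y) = 0.1516, v = y - alpha*grad = -4.9632
  prox(v) = soft_thresh(-4.9632, 0.4602) = -4.503
Iteration 2: beta = 0.3333, y = -4.503 + 0.3333*(-4.503 + 4.9242) = -4.3626
  grad(y) = 1.2749, v = y - alpha*grad = -4.6903
  prox(v) = soft_thresh(-4.6903, 0.4602) = -4.2301
Iteration 3: beta = 0.5, y = -4.2301 + 0.5*(-4.2301 + 4.503) = -4.0937
  grad(y) = 1.8126, v = y - alpha*grad = -4.5597
  prox(v) = soft_thresh(-4.5597, 0.4602) = -4.0995
Iteration 4: beta = 0.6, y = -4.0995 + 0.6*(-4.0995 + 4.2301) = -4.0211
  grad(y) = 1.9577, v = y - alpha*grad = -4.5245
  prox(v) = soft_thresh(-4.5245, 0.4602) = -4.0643
f(x_4) = 1*(-4.0643)^2 + 10*(-4.0643) + 1.79*|-4.0643| = -16.8494


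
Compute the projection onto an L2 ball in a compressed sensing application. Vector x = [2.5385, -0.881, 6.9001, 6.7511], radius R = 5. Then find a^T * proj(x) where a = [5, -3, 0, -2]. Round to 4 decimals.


Step 1: Compute ||x|| (intermediates to 6 decimals).
||x|| = sqrt(2.5385^2 + (-0.881)^2 + 6.9001^2 + 6.7511^2) = 10.020423
Step 2: Project.
Since ||x|| > R, scale = R/||x|| = 5/10.020423 = 0.498981, proj(x) = scale * x
proj(x) = [1.266663, -0.439602, 3.443019, 3.368671]
Step 3: Dot product.
a^T * proj(x) = 5*1.266663 - 3*(-0.439602) + 0*3.443019 - 2*3.368671 = 0.9148


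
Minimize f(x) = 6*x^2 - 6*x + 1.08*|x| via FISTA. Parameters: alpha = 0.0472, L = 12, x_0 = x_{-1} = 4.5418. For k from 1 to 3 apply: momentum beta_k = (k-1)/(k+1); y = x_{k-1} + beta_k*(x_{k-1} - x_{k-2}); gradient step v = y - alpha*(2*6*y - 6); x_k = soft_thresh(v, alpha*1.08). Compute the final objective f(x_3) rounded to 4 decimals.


FISTA on f(x) = 6*x^2 - 6*x + 1.08*|x|
L = 12, alpha = 0.0472
Iteration 1: beta = 0.0, y = 4.5418 + 0.0*(4.5418 - 4.5418) = 4.5418
  grad(y) = 48.5016, v = y - alpha*grad = 2.2525
  prox(v) = soft_thresh(2.2525, 0.051) = 2.2015
Iteration 2: beta = 0.3333, y = 2.2015 + 0.3333*(2.2015 - 4.5418) = 1.4215
  grad(y) = 11.0576, v = y - alpha*grad = 0.8995
  prox(v) = soft_thresh(0.8995, 0.051) = 0.8486
Iteration 3: beta = 0.5, y = 0.8486 + 0.5*(0.8486 - 2.2015) = 0.1721
  grad(y) = -3.935, v = y - alpha*grad = 0.3578
  prox(v) = soft_thresh(0.3578, 0.051) = 0.3068
f(x_3) = 6*0.3068^2 - 6*0.3068 + 1.08*|0.3068| = -0.9447


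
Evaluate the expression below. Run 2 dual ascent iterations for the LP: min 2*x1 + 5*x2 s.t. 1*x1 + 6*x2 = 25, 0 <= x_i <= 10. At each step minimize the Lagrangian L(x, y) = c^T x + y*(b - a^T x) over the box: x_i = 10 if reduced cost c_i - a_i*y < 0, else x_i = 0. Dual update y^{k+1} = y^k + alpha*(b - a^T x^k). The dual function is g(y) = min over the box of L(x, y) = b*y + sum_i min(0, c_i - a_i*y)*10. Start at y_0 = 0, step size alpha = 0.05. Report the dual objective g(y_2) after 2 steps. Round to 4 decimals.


Dual ascent for LP: min 2*x1 + 5*x2, 1*x1 + 6*x2 = 25, 0 <= x_i <= 10
Step 1: y^k = 0.0, reduced costs: (2.0, 5.0)
  x^k = (0.0, 0.0), subgradient = b - a^T x = 25.0
  y^{k+1} = 0.0 + 0.05*25.0 = 1.25
Step 2: y^k = 1.25, reduced costs: (0.75, -2.5)
  x^k = (0.0, 10.0), subgradient = b - a^T x = -35.0
  y^{k+1} = 1.25 + 0.05*-35.0 = -0.5
Dual objective at y_2 = -0.5: reduced costs (2.5, 8.0), box minimizer x = (0.0, 0.0)
g(y_2) = b*y + (c1 - a1*y)*x1 + (c2 - a2*y)*x2 = 25*(-0.5) + 2.5*0.0 + 8.0*0.0 = -12.5 + 0.0 + 0.0 = -12.5


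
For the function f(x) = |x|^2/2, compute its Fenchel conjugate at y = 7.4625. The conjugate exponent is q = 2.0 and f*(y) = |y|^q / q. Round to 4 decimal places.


The conjugate exponent q satisfies 1/p + 1/q = 1.
p = 2, so q = 2/(2 - 1) = 2.0
|y|^q = 7.4625^2.0 = 55.6889
f*(7.4625) = 55.6889 / 2.0 = 27.8445


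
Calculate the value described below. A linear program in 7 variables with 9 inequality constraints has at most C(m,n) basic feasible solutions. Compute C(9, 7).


Each vertex corresponds to some choice of n active constraints out of m, so the number of vertices is at most C(m, n) = m! / (n!(m-n)!).
m = 9, n = 7
Numerator: 9 * 8 * 7 * 6 * 5 * 4 * 3
Denominator: 7! = 5040
C(9, 7) = 36


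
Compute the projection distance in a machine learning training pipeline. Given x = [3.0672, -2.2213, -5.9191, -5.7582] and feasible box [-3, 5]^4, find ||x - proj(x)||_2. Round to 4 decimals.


Project each component onto [-3, 5].
clip(3.0672) = 3.0672, clip(-2.2213) = -2.2213, clip(-5.9191) = -3.0, clip(-5.7582) = -3.0
Projection = [3.0672, -2.2213, -3.0, -3.0]
Squared diffs: [0.0, 0.0, 8.5211, 7.6077]
Distance = sqrt(16.1288) = 4.0161


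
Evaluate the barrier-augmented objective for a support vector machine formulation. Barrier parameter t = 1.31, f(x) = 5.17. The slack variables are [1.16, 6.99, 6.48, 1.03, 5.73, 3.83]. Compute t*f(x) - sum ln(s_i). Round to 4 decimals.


Step 1: Compute log-barrier.
ln values: [0.1484, 1.9445, 1.8687, 0.0296, 1.7457, 1.3429]
phi = -(0.1484 + 1.9445 + 1.8687 + 0.0296 + 1.7457 + 1.3429) = -7.0798
Step 2: Compute augmented objective.
t*f(x) = 1.31*5.17 = 6.7727
Total = 6.7727 - 7.0798 = -0.3071


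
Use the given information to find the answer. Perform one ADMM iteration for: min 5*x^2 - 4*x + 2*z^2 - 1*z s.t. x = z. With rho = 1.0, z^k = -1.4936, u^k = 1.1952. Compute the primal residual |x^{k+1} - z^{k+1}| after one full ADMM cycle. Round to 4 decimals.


ADMM iteration with rho = 1.0, z^k = -1.4936, u^k = 1.1952
Step 1: x-update.
Minimize 5*x^2 - 4*x + (1.0/2)*(x + 1.4936 + 1.1952)^2
FOC: (2*5 + 1.0)*x = 4 + 1.0*(-1.4936 - 1.1952)
x^{k+1} = 0.1192
Step 2: z-update.
Minimize 2*z^2 - 1*z + (1.0/2)*(0.1192 - z + 1.1952)^2
FOC: (2*2 + 1.0)*z = 1 + 1.0*(0.1192 + 1.1952)
z^{k+1} = 0.4629
Step 3: u-update.
u^{k+1} = 1.1952 + 0.1192 - 0.4629 = 0.8515
Step 4: Primal residual = |0.1192 - 0.4629| = 0.3437


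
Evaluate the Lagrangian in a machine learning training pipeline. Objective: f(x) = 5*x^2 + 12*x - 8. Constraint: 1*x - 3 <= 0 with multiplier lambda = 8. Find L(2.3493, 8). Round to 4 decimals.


Step 1: Evaluate f(x).
f(2.3493) = 5*2.3493^2 + 12*2.3493 - 8 = 47.7877
Step 2: Evaluate g(x).
g(2.3493) = 1*2.3493 - 3 = -0.6507
Step 3: Compute Lagrangian.
L = 47.7877 + 8*-0.6507 = 42.5821


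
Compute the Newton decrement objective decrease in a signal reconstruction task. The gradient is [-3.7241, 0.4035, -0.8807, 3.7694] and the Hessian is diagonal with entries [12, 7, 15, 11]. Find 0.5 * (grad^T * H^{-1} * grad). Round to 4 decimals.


Step 1: H is diagonal, so H^(-1) * g = [-0.3103, 0.0576, -0.0587, 0.3427].
Step 2: g^T H^(-1) g = sum_i g_i^2 / H_ii
  = (-3.7241)^2/12 + (0.4035)^2/7 + (-0.8807)^2/15 + (3.7694)^2/11
  = 1.1557 + 0.0233 + 0.0517 + 1.2917 = 2.5224
Step 3: Objective decrease = 0.5 * g^T H^(-1) g = 1.2612


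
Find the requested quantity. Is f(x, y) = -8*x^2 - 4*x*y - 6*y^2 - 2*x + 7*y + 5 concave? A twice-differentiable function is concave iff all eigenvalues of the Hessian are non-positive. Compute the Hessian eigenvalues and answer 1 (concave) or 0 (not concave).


The Hessian of f(x,y) = -8*x^2 - 4*x*y - 6*y^2 - 2*x + 7*y + 5 is:
H = [[-16, -4], [-4, -12]]
Trace = -16 - 12 = -28
Determinant = -16*-12 - (-4)^2 = 176
Discriminant = (-28)^2 - 4*176 = 80.0
Eigenvalues: lambda_1 = -18.4721, lambda_2 = -9.5279
The function is concave.

1


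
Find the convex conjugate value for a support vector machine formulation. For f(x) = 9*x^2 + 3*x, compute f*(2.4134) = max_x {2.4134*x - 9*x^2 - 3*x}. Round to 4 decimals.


f*(y) = sup_x {y*x - a*x^2 - b*x} = sup_x {(y-b)*x - a*x^2}
FOC: (y - b) - 2a*x = 0 => x* = (y - b)/(2a)
x* = (2.4134 - 3)/(2*9) = -0.0326
f*(2.4134) = (y-b)^2/(4a) = (2.4134 - 3)^2/(4*9)
= 0.3441/36 = 0.0096


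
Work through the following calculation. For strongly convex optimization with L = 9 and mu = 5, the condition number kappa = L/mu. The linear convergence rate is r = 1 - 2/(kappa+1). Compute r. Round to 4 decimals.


Step 1: Compute the condition number.
kappa = L/mu = 9/5 = 1.8
Step 2: Compute the convergence rate.
r = 1 - 2/(kappa + 1) = 1 - 2*mu/(L + mu) = (L - mu)/(L + mu) = 4/14 = 0.2857


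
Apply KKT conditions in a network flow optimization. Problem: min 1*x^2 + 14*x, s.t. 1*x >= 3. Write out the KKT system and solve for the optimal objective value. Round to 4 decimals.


Step 1: Try lambda = 0 (constraint inactive).
x_unc = -14/(2*1) = -7.0
Check: 1*-7.0 = -7.0 < 3 -- violated!
Step 2: Constraint must be active: 1*x = 3
x* = 3/1 = 3.0
lambda = (2*1*3.0 + 14)/1 = 20.0
Step 3: Compute optimal value.
f(x*) = 1*3.0^2 + 14*3.0 = 51.0


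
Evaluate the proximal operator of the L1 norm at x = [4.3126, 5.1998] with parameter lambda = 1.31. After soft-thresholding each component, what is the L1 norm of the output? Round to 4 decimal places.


Soft-thresholding with lambda = 1.31:
prox(4.3126) = sign(4.3126)*max(|4.3126| - 1.31, 0) = 3.0026
prox(5.1998) = sign(5.1998)*max(|5.1998| - 1.31, 0) = 3.8898
prox(x) = [3.0026, 3.8898]
||prox(x)||_1 = 3.0026 + 3.8898 = 6.8924


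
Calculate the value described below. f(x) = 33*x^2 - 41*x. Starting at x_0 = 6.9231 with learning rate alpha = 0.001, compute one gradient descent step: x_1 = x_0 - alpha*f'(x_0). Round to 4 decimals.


We compute the gradient at x_0 and apply the update.
f'(x) = 66*x - 41
f'(6.9231) = 66*6.9231 - 41 = 415.9246
x_1 = 6.9231 - 0.001*415.9246 = 6.5072


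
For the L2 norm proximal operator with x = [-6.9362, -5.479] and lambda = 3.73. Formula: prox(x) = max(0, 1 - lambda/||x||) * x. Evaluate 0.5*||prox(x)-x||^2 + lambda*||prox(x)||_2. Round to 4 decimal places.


Step 1: Compute ||x||.
||x|| = 8.8391
Step 2: Compute scaling factor.
scale = max(0, 1 - 3.73/8.8391) = 0.578
Step 3: prox(x) = [-4.0092, -3.1669]
||prox(x)|| = 5.1091
Step 4: Proximal objective.
0.5*||prox-x||^2 = 6.9565
lambda*||prox|| = 19.0569
Total = 26.0135


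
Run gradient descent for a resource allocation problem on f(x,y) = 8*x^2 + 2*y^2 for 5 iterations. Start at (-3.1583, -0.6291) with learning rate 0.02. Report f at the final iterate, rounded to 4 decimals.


Gradient descent on f(x,y) = 8*x^2 + 2*y^2.
Starting point: (-3.1583, -0.6291), alpha = 0.02
Step 1: grad_x = 2*8*-3.1583 = -50.5328, grad_y = 2*2*-0.6291 = -2.5164
  x_1 = -3.1583 - 0.02*-50.5328 = -2.1476
  y_1 = -0.6291 - 0.02*-2.5164 = -0.5788
Step 2: grad_x = 2*8*-2.1476 = -34.3623, grad_y = 2*2*-0.5788 = -2.3151
  x_2 = -2.1476 - 0.02*-34.3623 = -1.4604
  y_2 = -0.5788 - 0.02*-2.3151 = -0.5325
Step 3: grad_x = 2*8*-1.4604 = -23.3664, grad_y = 2*2*-0.5325 = -2.1299
  x_3 = -1.4604 - 0.02*-23.3664 = -0.9931
  y_3 = -0.5325 - 0.02*-2.1299 = -0.4899
Step 4: grad_x = 2*8*-0.9931 = -15.8891, grad_y = 2*2*-0.4899 = -1.9595
  x_4 = -0.9931 - 0.02*-15.8891 = -0.6753
  y_4 = -0.4899 - 0.02*-1.9595 = -0.4507
Step 5: grad_x = 2*8*-0.6753 = -10.8046, grad_y = 2*2*-0.4507 = -1.8027
  x_5 = -0.6753 - 0.02*-10.8046 = -0.4592
  y_5 = -0.4507 - 0.02*-1.8027 = -0.4146
f(-0.4592, -0.4146) = 8*(-0.4592)^2 + 2*(-0.4146)^2 = 2.0307


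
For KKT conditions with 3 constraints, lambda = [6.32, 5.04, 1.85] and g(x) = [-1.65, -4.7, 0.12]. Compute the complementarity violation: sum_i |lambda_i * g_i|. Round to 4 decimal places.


KKT complementary slackness check:
lambda_1 * g_1 = 6.32 * -1.65 = -10.428
lambda_2 * g_2 = 5.04 * -4.7 = -23.688
lambda_3 * g_3 = 1.85 * 0.12 = 0.222
Total violation = 10.428 + 23.688 + 0.222 = 34.338


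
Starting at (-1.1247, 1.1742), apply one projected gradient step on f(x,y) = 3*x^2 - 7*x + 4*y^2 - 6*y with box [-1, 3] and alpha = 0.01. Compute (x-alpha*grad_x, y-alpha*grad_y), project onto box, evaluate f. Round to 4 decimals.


Step 1: Compute gradient at (-1.1247, 1.1742).
grad_x = 2*3*-1.1247 - 7 = -13.7482
grad_y = 2*4*1.1742 - 6 = 3.3936
Step 2: Gradient step.
x_raw = -1.1247 - 0.01*-13.7482 = -0.9872
y_raw = 1.1742 - 0.01*3.3936 = 1.1403
Step 3: Project onto [-1, 3].
x_proj = clip(-0.9872) = -0.9872
y_proj = clip(1.1403) = 1.1403
Step 4: Evaluate f.
f(-0.9872, 1.1403) = 8.1935


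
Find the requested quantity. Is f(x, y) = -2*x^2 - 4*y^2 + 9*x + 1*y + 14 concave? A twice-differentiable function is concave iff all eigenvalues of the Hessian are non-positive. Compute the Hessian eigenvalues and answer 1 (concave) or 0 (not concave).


The Hessian of f(x,y) = -2*x^2 - 4*y^2 + 9*x + 1*y + 14 is:
H = [[-4, 0], [0, -8]]
Trace = -4 - 8 = -12
Determinant = -4*-8 - (0)^2 = 32
Discriminant = (-12)^2 - 4*32 = 16.0
Eigenvalues: lambda_1 = -8.0, lambda_2 = -4.0
The function is concave.

1


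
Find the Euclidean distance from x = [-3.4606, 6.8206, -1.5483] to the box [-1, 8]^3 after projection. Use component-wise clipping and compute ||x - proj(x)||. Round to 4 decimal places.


Project each component onto [-1, 8].
clip(-3.4606) = -1.0, clip(6.8206) = 6.8206, clip(-1.5483) = -1.0
Projection = [-1.0, 6.8206, -1.0]
Squared diffs: [6.0546, 0.0, 0.3006]
Distance = sqrt(6.3552) = 2.5209


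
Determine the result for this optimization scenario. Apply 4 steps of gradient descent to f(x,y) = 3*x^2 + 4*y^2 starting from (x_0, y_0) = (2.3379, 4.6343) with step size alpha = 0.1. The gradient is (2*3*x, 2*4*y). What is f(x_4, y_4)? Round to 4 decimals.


Gradient descent on f(x,y) = 3*x^2 + 4*y^2.
Starting point: (2.3379, 4.6343), alpha = 0.1
Step 1: grad_x = 2*3*2.3379 = 14.0274, grad_y = 2*4*4.6343 = 37.0744
  x_1 = 2.3379 - 0.1*14.0274 = 0.9352
  y_1 = 4.6343 - 0.1*37.0744 = 0.9269
Step 2: grad_x = 2*3*0.9352 = 5.611, grad_y = 2*4*0.9269 = 7.4149
  x_2 = 0.9352 - 0.1*5.611 = 0.3741
  y_2 = 0.9269 - 0.1*7.4149 = 0.1854
Step 3: grad_x = 2*3*0.3741 = 2.2444, grad_y = 2*4*0.1854 = 1.483
  x_3 = 0.3741 - 0.1*2.2444 = 0.1496
  y_3 = 0.1854 - 0.1*1.483 = 0.0371
Step 4: grad_x = 2*3*0.1496 = 0.8978, grad_y = 2*4*0.0371 = 0.2966
  x_4 = 0.1496 - 0.1*0.8978 = 0.0599
  y_4 = 0.0371 - 0.1*0.2966 = 0.0074
f(0.0599, 0.0074) = 3*0.0599^2 + 4*0.0074^2 = 0.011


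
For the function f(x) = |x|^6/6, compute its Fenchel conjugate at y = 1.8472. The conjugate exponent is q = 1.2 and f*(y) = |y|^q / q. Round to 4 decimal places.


The conjugate exponent q satisfies 1/p + 1/q = 1.
p = 6, so q = 6/(6 - 1) = 1.2
|y|^q = 1.8472^1.2 = 2.0884
f*(1.8472) = 2.0884 / 1.2 = 1.7403


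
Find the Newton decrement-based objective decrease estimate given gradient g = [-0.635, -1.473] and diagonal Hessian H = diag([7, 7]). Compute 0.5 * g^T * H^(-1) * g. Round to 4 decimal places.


Step 1: H is diagonal, so H^(-1) * g = [-0.0907, -0.2104].
Step 2: g^T H^(-1) g = sum_i g_i^2 / H_ii
  = (-0.635)^2/7 + (-1.473)^2/7
  = 0.0576 + 0.31 = 0.3676
Step 3: Objective decrease = 0.5 * g^T H^(-1) g = 0.1838


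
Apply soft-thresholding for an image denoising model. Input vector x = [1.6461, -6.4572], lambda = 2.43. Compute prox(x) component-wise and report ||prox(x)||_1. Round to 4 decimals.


Soft-thresholding with lambda = 2.43:
prox(1.6461) = sign(1.6461)*max(|1.6461| - 2.43, 0) = 0.0
prox(-6.4572) = sign(-6.4572)*max(|-6.4572| - 2.43, 0) = -4.0272
prox(x) = [0.0, -4.0272]
||prox(x)||_1 = 0.0 + 4.0272 = 4.0272


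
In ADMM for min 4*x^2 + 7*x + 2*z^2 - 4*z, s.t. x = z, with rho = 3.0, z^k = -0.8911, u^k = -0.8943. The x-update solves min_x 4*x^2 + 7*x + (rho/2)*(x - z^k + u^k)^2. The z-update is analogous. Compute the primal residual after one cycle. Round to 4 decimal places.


ADMM iteration with rho = 3.0, z^k = -0.8911, u^k = -0.8943
Step 1: x-update.
Minimize 4*x^2 + 7*x + (3.0/2)*(x + 0.8911 - 0.8943)^2
FOC: (2*4 + 3.0)*x = -7 + 3.0*(-0.8911 + 0.8943)
x^{k+1} = -0.6355
Step 2: z-update.
Minimize 2*z^2 - 4*z + (3.0/2)*(-0.6355 - z - 0.8943)^2
FOC: (2*2 + 3.0)*z = 4 + 3.0*(-0.6355 - 0.8943)
z^{k+1} = -0.0842
Step 3: u-update.
u^{k+1} = -0.8943 - 0.6355 + 0.0842 = -1.4456
Step 4: Primal residual = |-0.6355 + 0.0842| = 0.5513
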